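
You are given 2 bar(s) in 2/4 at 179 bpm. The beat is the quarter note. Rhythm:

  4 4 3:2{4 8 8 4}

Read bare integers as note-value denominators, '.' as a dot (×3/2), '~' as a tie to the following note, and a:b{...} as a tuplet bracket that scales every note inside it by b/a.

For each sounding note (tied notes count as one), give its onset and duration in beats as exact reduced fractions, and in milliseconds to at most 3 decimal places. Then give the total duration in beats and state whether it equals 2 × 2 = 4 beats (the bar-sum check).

1) 0.0ms=0b +335.196ms=1b
2) 335.196ms=1b +335.196ms=1b
3) 670.391ms=2b +223.464ms=2/3b
4) 893.855ms=8/3b +111.732ms=1/3b
5) 1005.587ms=3b +111.732ms=1/3b
6) 1117.318ms=10/3b +223.464ms=2/3b
Σ=4b of 4 (179bpm 2/4) — PASS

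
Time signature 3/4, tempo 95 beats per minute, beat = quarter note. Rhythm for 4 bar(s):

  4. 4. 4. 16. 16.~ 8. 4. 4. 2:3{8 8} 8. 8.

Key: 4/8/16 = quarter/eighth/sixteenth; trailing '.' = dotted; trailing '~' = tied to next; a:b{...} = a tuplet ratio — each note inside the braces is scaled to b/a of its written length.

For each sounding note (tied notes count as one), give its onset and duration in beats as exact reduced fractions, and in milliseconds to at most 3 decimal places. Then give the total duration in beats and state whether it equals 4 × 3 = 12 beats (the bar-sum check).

1) 0.0ms=0b +947.368ms=3/2b
2) 947.368ms=3/2b +947.368ms=3/2b
3) 1894.737ms=3b +947.368ms=3/2b
4) 2842.105ms=9/2b +236.842ms=3/8b
5) 3078.947ms=39/8b +710.526ms=9/8b
6) 3789.474ms=6b +947.368ms=3/2b
7) 4736.842ms=15/2b +947.368ms=3/2b
8) 5684.211ms=9b +473.684ms=3/4b
9) 6157.895ms=39/4b +473.684ms=3/4b
10) 6631.579ms=21/2b +473.684ms=3/4b
11) 7105.263ms=45/4b +473.684ms=3/4b
Σ=12b of 12 (95bpm 3/4) — PASS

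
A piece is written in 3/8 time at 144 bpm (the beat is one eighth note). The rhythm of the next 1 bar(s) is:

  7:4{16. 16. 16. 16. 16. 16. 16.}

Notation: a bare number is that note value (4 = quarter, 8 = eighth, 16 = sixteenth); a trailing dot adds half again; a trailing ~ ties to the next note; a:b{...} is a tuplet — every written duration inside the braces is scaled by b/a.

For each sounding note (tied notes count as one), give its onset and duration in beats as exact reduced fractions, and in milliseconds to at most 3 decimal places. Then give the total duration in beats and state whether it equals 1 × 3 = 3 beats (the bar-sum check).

1) 0.0ms=0b +178.571ms=3/7b
2) 178.571ms=3/7b +178.571ms=3/7b
3) 357.143ms=6/7b +178.571ms=3/7b
4) 535.714ms=9/7b +178.571ms=3/7b
5) 714.286ms=12/7b +178.571ms=3/7b
6) 892.857ms=15/7b +178.571ms=3/7b
7) 1071.429ms=18/7b +178.571ms=3/7b
Σ=3b of 3 (144bpm 3/8) — PASS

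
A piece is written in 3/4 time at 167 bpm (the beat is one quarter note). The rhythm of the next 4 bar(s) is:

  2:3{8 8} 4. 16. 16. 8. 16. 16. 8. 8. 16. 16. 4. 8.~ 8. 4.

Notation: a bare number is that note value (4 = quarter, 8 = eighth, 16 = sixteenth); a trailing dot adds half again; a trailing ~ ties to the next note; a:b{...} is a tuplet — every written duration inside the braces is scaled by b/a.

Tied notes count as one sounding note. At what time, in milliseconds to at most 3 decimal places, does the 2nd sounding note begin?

note 2 onset = 3/4b = 269.461ms

1. 0.0ms @ 0 + 269.461ms (3/4)
2. 269.461ms @ 3/4 + 269.461ms (3/4)
3. 538.922ms @ 3/2 + 538.922ms (3/2)
4. 1077.844ms @ 3 + 134.731ms (3/8)
5. 1212.575ms @ 27/8 + 134.731ms (3/8)
6. 1347.305ms @ 15/4 + 269.461ms (3/4)
7. 1616.766ms @ 9/2 + 134.731ms (3/8)
8. 1751.497ms @ 39/8 + 134.731ms (3/8)
9. 1886.228ms @ 21/4 + 269.461ms (3/4)
10. 2155.689ms @ 6 + 269.461ms (3/4)
11. 2425.15ms @ 27/4 + 134.731ms (3/8)
12. 2559.88ms @ 57/8 + 134.731ms (3/8)
13. 2694.611ms @ 15/2 + 538.922ms (3/2)
14. 3233.533ms @ 9 + 538.922ms (3/2)
15. 3772.455ms @ 21/2 + 538.922ms (3/2)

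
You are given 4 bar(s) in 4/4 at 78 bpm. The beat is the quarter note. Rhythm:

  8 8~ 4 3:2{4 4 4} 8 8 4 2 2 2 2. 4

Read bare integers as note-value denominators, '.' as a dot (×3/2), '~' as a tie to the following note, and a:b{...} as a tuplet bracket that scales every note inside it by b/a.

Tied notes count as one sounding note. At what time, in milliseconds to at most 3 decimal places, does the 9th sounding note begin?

note 9 onset = 6b = 4615.385ms

1. 0.0ms @ 0 + 384.615ms (1/2)
2. 384.615ms @ 1/2 + 1153.846ms (3/2)
3. 1538.462ms @ 2 + 512.821ms (2/3)
4. 2051.282ms @ 8/3 + 512.821ms (2/3)
5. 2564.103ms @ 10/3 + 512.821ms (2/3)
6. 3076.923ms @ 4 + 384.615ms (1/2)
7. 3461.538ms @ 9/2 + 384.615ms (1/2)
8. 3846.154ms @ 5 + 769.231ms (1)
9. 4615.385ms @ 6 + 1538.462ms (2)
10. 6153.846ms @ 8 + 1538.462ms (2)
11. 7692.308ms @ 10 + 1538.462ms (2)
12. 9230.769ms @ 12 + 2307.692ms (3)
13. 11538.462ms @ 15 + 769.231ms (1)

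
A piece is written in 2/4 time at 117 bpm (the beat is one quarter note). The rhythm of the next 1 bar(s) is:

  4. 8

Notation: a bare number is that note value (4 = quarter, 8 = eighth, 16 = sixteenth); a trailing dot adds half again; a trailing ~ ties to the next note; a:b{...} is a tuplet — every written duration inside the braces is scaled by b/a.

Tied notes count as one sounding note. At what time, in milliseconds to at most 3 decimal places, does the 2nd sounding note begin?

note 2 onset = 3/2b = 769.231ms

1. 0.0ms @ 0 + 769.231ms (3/2)
2. 769.231ms @ 3/2 + 256.41ms (1/2)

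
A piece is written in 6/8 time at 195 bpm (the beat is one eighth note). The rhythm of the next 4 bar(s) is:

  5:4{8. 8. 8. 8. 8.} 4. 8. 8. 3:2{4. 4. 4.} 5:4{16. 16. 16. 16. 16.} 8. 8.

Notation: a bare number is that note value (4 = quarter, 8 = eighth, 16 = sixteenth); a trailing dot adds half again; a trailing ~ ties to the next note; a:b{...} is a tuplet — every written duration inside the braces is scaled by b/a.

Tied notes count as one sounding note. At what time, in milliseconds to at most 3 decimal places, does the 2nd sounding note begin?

1. 0.0ms @ 0 + 369.231ms (6/5)
2. 369.231ms @ 6/5 + 369.231ms (6/5)
3. 738.462ms @ 12/5 + 369.231ms (6/5)
4. 1107.692ms @ 18/5 + 369.231ms (6/5)
5. 1476.923ms @ 24/5 + 369.231ms (6/5)
6. 1846.154ms @ 6 + 923.077ms (3)
7. 2769.231ms @ 9 + 461.538ms (3/2)
8. 3230.769ms @ 21/2 + 461.538ms (3/2)
9. 3692.308ms @ 12 + 615.385ms (2)
10. 4307.692ms @ 14 + 615.385ms (2)
11. 4923.077ms @ 16 + 615.385ms (2)
12. 5538.462ms @ 18 + 184.615ms (3/5)
13. 5723.077ms @ 93/5 + 184.615ms (3/5)
14. 5907.692ms @ 96/5 + 184.615ms (3/5)
15. 6092.308ms @ 99/5 + 184.615ms (3/5)
16. 6276.923ms @ 102/5 + 184.615ms (3/5)
17. 6461.538ms @ 21 + 461.538ms (3/2)
18. 6923.077ms @ 45/2 + 461.538ms (3/2)

note 2 onset = 6/5b = 369.231ms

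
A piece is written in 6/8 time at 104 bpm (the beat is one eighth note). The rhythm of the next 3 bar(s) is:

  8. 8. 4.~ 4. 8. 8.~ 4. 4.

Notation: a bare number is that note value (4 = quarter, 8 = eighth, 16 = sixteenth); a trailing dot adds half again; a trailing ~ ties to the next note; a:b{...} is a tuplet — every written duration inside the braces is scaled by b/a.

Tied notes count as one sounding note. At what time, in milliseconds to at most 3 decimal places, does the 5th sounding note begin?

note 5 onset = 21/2b = 6057.692ms

1. 0.0ms @ 0 + 865.385ms (3/2)
2. 865.385ms @ 3/2 + 865.385ms (3/2)
3. 1730.769ms @ 3 + 3461.538ms (6)
4. 5192.308ms @ 9 + 865.385ms (3/2)
5. 6057.692ms @ 21/2 + 2596.154ms (9/2)
6. 8653.846ms @ 15 + 1730.769ms (3)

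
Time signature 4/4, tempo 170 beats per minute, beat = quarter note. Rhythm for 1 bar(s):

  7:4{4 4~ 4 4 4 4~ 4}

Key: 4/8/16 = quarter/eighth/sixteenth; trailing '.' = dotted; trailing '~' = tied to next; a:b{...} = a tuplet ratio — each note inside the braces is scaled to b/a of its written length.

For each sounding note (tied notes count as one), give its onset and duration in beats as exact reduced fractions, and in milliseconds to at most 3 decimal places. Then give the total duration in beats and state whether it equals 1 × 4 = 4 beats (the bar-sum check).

1) 0.0ms=0b +201.681ms=4/7b
2) 201.681ms=4/7b +403.361ms=8/7b
3) 605.042ms=12/7b +201.681ms=4/7b
4) 806.723ms=16/7b +201.681ms=4/7b
5) 1008.403ms=20/7b +403.361ms=8/7b
Σ=4b of 4 (170bpm 4/4) — PASS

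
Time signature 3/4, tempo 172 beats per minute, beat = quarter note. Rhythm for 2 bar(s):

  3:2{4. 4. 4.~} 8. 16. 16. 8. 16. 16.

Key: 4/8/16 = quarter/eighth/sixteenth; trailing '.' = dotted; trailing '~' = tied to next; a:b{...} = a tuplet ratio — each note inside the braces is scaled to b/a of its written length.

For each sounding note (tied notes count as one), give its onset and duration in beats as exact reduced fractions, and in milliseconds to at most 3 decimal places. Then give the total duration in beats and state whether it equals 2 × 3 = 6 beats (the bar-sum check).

1) 0.0ms=0b +348.837ms=1b
2) 348.837ms=1b +348.837ms=1b
3) 697.674ms=2b +610.465ms=7/4b
4) 1308.14ms=15/4b +130.814ms=3/8b
5) 1438.953ms=33/8b +130.814ms=3/8b
6) 1569.767ms=9/2b +261.628ms=3/4b
7) 1831.395ms=21/4b +130.814ms=3/8b
8) 1962.209ms=45/8b +130.814ms=3/8b
Σ=6b of 6 (172bpm 3/4) — PASS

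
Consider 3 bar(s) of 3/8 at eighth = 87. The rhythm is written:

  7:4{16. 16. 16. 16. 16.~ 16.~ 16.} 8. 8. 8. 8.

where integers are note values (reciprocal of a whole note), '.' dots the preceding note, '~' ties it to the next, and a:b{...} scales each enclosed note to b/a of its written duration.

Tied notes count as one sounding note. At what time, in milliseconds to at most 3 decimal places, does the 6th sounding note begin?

note 6 onset = 3b = 2068.966ms

1. 0.0ms @ 0 + 295.567ms (3/7)
2. 295.567ms @ 3/7 + 295.567ms (3/7)
3. 591.133ms @ 6/7 + 295.567ms (3/7)
4. 886.7ms @ 9/7 + 295.567ms (3/7)
5. 1182.266ms @ 12/7 + 886.7ms (9/7)
6. 2068.966ms @ 3 + 1034.483ms (3/2)
7. 3103.448ms @ 9/2 + 1034.483ms (3/2)
8. 4137.931ms @ 6 + 1034.483ms (3/2)
9. 5172.414ms @ 15/2 + 1034.483ms (3/2)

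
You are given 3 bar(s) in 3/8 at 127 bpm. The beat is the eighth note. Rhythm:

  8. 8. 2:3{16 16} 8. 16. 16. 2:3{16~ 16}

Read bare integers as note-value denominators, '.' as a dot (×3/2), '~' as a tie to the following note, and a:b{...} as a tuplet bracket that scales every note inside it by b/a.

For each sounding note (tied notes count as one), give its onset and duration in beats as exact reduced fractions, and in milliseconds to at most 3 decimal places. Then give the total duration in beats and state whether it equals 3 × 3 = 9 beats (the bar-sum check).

1) 0.0ms=0b +708.661ms=3/2b
2) 708.661ms=3/2b +708.661ms=3/2b
3) 1417.323ms=3b +354.331ms=3/4b
4) 1771.654ms=15/4b +354.331ms=3/4b
5) 2125.984ms=9/2b +708.661ms=3/2b
6) 2834.646ms=6b +354.331ms=3/4b
7) 3188.976ms=27/4b +354.331ms=3/4b
8) 3543.307ms=15/2b +708.661ms=3/2b
Σ=9b of 9 (127bpm 3/8) — PASS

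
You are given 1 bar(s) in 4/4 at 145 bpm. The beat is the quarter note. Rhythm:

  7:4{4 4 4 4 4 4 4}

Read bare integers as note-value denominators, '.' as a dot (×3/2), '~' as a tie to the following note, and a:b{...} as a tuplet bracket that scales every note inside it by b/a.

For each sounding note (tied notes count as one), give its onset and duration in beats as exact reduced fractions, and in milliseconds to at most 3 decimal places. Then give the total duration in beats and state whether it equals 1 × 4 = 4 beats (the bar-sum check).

1) 0.0ms=0b +236.453ms=4/7b
2) 236.453ms=4/7b +236.453ms=4/7b
3) 472.906ms=8/7b +236.453ms=4/7b
4) 709.36ms=12/7b +236.453ms=4/7b
5) 945.813ms=16/7b +236.453ms=4/7b
6) 1182.266ms=20/7b +236.453ms=4/7b
7) 1418.719ms=24/7b +236.453ms=4/7b
Σ=4b of 4 (145bpm 4/4) — PASS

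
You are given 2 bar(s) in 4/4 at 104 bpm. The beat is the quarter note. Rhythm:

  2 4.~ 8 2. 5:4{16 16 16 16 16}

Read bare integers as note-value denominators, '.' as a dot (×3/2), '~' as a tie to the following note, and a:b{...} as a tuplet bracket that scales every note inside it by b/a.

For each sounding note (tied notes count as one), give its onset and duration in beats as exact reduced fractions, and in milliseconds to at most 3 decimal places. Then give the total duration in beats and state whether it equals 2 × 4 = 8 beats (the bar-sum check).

1) 0.0ms=0b +1153.846ms=2b
2) 1153.846ms=2b +1153.846ms=2b
3) 2307.692ms=4b +1730.769ms=3b
4) 4038.462ms=7b +115.385ms=1/5b
5) 4153.846ms=36/5b +115.385ms=1/5b
6) 4269.231ms=37/5b +115.385ms=1/5b
7) 4384.615ms=38/5b +115.385ms=1/5b
8) 4500.0ms=39/5b +115.385ms=1/5b
Σ=8b of 8 (104bpm 4/4) — PASS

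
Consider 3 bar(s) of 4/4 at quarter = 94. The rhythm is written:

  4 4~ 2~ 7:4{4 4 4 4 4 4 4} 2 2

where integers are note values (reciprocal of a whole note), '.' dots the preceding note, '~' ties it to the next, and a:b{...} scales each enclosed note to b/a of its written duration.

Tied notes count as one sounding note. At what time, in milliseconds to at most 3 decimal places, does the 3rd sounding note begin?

note 3 onset = 32/7b = 2917.933ms

1. 0.0ms @ 0 + 638.298ms (1)
2. 638.298ms @ 1 + 2279.635ms (25/7)
3. 2917.933ms @ 32/7 + 364.742ms (4/7)
4. 3282.675ms @ 36/7 + 364.742ms (4/7)
5. 3647.416ms @ 40/7 + 364.742ms (4/7)
6. 4012.158ms @ 44/7 + 364.742ms (4/7)
7. 4376.9ms @ 48/7 + 364.742ms (4/7)
8. 4741.641ms @ 52/7 + 364.742ms (4/7)
9. 5106.383ms @ 8 + 1276.596ms (2)
10. 6382.979ms @ 10 + 1276.596ms (2)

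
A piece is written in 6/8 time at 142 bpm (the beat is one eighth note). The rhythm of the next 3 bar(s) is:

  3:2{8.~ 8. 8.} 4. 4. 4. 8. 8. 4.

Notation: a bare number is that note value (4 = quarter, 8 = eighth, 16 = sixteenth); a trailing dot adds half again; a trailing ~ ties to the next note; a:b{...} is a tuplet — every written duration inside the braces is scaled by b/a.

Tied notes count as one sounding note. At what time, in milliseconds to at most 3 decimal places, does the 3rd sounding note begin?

1. 0.0ms @ 0 + 845.07ms (2)
2. 845.07ms @ 2 + 422.535ms (1)
3. 1267.606ms @ 3 + 1267.606ms (3)
4. 2535.211ms @ 6 + 1267.606ms (3)
5. 3802.817ms @ 9 + 1267.606ms (3)
6. 5070.423ms @ 12 + 633.803ms (3/2)
7. 5704.225ms @ 27/2 + 633.803ms (3/2)
8. 6338.028ms @ 15 + 1267.606ms (3)

note 3 onset = 3b = 1267.606ms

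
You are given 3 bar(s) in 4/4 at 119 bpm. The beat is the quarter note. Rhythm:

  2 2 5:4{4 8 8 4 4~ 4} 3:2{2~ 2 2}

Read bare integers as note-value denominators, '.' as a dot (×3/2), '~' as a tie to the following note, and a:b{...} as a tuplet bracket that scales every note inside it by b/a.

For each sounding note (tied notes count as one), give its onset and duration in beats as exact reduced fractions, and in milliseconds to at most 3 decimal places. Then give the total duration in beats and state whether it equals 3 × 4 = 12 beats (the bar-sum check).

1) 0.0ms=0b +1008.403ms=2b
2) 1008.403ms=2b +1008.403ms=2b
3) 2016.807ms=4b +403.361ms=4/5b
4) 2420.168ms=24/5b +201.681ms=2/5b
5) 2621.849ms=26/5b +201.681ms=2/5b
6) 2823.529ms=28/5b +403.361ms=4/5b
7) 3226.891ms=32/5b +806.723ms=8/5b
8) 4033.613ms=8b +1344.538ms=8/3b
9) 5378.151ms=32/3b +672.269ms=4/3b
Σ=12b of 12 (119bpm 4/4) — PASS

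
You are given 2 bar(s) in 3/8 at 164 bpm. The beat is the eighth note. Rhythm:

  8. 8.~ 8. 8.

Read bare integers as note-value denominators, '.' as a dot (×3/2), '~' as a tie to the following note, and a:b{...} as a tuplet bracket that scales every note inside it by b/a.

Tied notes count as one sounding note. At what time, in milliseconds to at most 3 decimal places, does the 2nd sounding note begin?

note 2 onset = 3/2b = 548.78ms

1. 0.0ms @ 0 + 548.78ms (3/2)
2. 548.78ms @ 3/2 + 1097.561ms (3)
3. 1646.341ms @ 9/2 + 548.78ms (3/2)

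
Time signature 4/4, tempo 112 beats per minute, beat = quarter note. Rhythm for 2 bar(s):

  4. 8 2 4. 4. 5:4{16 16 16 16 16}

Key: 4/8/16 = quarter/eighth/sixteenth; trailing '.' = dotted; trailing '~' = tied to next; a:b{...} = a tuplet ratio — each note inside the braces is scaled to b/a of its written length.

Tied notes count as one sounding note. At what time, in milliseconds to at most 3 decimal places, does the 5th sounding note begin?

1. 0.0ms @ 0 + 803.571ms (3/2)
2. 803.571ms @ 3/2 + 267.857ms (1/2)
3. 1071.429ms @ 2 + 1071.429ms (2)
4. 2142.857ms @ 4 + 803.571ms (3/2)
5. 2946.429ms @ 11/2 + 803.571ms (3/2)
6. 3750.0ms @ 7 + 107.143ms (1/5)
7. 3857.143ms @ 36/5 + 107.143ms (1/5)
8. 3964.286ms @ 37/5 + 107.143ms (1/5)
9. 4071.429ms @ 38/5 + 107.143ms (1/5)
10. 4178.571ms @ 39/5 + 107.143ms (1/5)

note 5 onset = 11/2b = 2946.429ms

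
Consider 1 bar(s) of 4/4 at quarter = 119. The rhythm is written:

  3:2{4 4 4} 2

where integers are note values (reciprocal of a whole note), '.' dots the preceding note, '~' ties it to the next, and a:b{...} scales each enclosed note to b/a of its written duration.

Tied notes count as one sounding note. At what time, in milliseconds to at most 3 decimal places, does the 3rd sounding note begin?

1. 0.0ms @ 0 + 336.134ms (2/3)
2. 336.134ms @ 2/3 + 336.134ms (2/3)
3. 672.269ms @ 4/3 + 336.134ms (2/3)
4. 1008.403ms @ 2 + 1008.403ms (2)

note 3 onset = 4/3b = 672.269ms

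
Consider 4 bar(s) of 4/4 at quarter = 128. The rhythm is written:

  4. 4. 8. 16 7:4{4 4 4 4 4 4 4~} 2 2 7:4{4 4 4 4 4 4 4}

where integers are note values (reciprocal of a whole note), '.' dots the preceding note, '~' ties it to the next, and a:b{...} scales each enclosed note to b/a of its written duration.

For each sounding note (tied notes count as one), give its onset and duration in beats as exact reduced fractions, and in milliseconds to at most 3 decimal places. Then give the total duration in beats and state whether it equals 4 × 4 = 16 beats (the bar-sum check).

1) 0.0ms=0b +703.125ms=3/2b
2) 703.125ms=3/2b +703.125ms=3/2b
3) 1406.25ms=3b +351.562ms=3/4b
4) 1757.812ms=15/4b +117.188ms=1/4b
5) 1875.0ms=4b +267.857ms=4/7b
6) 2142.857ms=32/7b +267.857ms=4/7b
7) 2410.714ms=36/7b +267.857ms=4/7b
8) 2678.571ms=40/7b +267.857ms=4/7b
9) 2946.429ms=44/7b +267.857ms=4/7b
10) 3214.286ms=48/7b +267.857ms=4/7b
11) 3482.143ms=52/7b +1205.357ms=18/7b
12) 4687.5ms=10b +937.5ms=2b
13) 5625.0ms=12b +267.857ms=4/7b
14) 5892.857ms=88/7b +267.857ms=4/7b
15) 6160.714ms=92/7b +267.857ms=4/7b
16) 6428.571ms=96/7b +267.857ms=4/7b
17) 6696.429ms=100/7b +267.857ms=4/7b
18) 6964.286ms=104/7b +267.857ms=4/7b
19) 7232.143ms=108/7b +267.857ms=4/7b
Σ=16b of 16 (128bpm 4/4) — PASS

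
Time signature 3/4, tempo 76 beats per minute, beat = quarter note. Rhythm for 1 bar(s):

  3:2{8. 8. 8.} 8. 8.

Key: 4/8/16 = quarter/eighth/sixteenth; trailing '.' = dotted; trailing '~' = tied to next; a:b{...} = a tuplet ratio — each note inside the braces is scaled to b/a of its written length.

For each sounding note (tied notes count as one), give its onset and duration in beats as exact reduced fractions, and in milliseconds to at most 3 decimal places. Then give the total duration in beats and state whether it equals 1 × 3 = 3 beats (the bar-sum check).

1) 0.0ms=0b +394.737ms=1/2b
2) 394.737ms=1/2b +394.737ms=1/2b
3) 789.474ms=1b +394.737ms=1/2b
4) 1184.211ms=3/2b +592.105ms=3/4b
5) 1776.316ms=9/4b +592.105ms=3/4b
Σ=3b of 3 (76bpm 3/4) — PASS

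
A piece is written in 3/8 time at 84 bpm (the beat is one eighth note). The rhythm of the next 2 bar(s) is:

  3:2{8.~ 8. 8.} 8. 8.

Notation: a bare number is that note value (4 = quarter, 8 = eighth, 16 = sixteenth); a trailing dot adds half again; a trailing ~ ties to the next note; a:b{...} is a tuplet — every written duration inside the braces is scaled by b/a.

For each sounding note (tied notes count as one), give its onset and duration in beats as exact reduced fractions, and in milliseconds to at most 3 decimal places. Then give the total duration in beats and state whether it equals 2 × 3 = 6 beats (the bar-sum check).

1) 0.0ms=0b +1428.571ms=2b
2) 1428.571ms=2b +714.286ms=1b
3) 2142.857ms=3b +1071.429ms=3/2b
4) 3214.286ms=9/2b +1071.429ms=3/2b
Σ=6b of 6 (84bpm 3/8) — PASS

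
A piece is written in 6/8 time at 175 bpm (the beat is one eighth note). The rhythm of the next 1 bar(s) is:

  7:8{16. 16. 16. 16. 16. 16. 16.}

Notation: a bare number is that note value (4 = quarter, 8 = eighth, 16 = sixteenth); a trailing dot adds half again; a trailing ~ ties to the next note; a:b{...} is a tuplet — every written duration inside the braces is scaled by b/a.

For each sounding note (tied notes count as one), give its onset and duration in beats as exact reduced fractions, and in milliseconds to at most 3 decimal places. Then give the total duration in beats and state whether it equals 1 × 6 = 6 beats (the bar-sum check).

1) 0.0ms=0b +293.878ms=6/7b
2) 293.878ms=6/7b +293.878ms=6/7b
3) 587.755ms=12/7b +293.878ms=6/7b
4) 881.633ms=18/7b +293.878ms=6/7b
5) 1175.51ms=24/7b +293.878ms=6/7b
6) 1469.388ms=30/7b +293.878ms=6/7b
7) 1763.265ms=36/7b +293.878ms=6/7b
Σ=6b of 6 (175bpm 6/8) — PASS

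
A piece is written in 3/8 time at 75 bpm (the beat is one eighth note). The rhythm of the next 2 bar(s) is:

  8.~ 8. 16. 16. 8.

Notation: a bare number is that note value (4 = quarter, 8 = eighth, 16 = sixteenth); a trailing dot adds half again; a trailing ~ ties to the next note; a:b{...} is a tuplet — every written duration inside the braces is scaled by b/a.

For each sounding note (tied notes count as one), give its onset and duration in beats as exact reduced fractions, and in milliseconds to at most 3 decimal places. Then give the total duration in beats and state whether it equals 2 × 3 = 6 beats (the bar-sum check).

1) 0.0ms=0b +2400.0ms=3b
2) 2400.0ms=3b +600.0ms=3/4b
3) 3000.0ms=15/4b +600.0ms=3/4b
4) 3600.0ms=9/2b +1200.0ms=3/2b
Σ=6b of 6 (75bpm 3/8) — PASS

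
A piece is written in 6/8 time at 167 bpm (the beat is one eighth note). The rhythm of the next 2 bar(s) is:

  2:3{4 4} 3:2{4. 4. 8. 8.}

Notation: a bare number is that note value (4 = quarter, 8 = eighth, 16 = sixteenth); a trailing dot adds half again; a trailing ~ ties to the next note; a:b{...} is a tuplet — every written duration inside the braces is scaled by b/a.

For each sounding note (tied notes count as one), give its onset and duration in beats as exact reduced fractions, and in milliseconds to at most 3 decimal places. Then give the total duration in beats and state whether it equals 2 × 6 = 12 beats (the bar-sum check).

1) 0.0ms=0b +1077.844ms=3b
2) 1077.844ms=3b +1077.844ms=3b
3) 2155.689ms=6b +718.563ms=2b
4) 2874.251ms=8b +718.563ms=2b
5) 3592.814ms=10b +359.281ms=1b
6) 3952.096ms=11b +359.281ms=1b
Σ=12b of 12 (167bpm 6/8) — PASS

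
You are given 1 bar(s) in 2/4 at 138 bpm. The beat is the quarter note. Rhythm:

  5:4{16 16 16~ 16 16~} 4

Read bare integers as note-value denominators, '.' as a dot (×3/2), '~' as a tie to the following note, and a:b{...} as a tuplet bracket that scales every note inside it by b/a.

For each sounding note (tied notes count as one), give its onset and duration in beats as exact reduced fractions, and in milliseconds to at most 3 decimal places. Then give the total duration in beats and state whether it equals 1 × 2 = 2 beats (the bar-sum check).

1) 0.0ms=0b +86.957ms=1/5b
2) 86.957ms=1/5b +86.957ms=1/5b
3) 173.913ms=2/5b +173.913ms=2/5b
4) 347.826ms=4/5b +521.739ms=6/5b
Σ=2b of 2 (138bpm 2/4) — PASS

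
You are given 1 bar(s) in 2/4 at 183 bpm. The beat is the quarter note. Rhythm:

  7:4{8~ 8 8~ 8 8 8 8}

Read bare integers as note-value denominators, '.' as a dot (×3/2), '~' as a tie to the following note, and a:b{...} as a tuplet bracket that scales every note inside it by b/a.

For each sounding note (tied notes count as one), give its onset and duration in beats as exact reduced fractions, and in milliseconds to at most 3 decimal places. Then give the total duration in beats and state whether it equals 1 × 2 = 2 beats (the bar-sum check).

1) 0.0ms=0b +187.354ms=4/7b
2) 187.354ms=4/7b +187.354ms=4/7b
3) 374.707ms=8/7b +93.677ms=2/7b
4) 468.384ms=10/7b +93.677ms=2/7b
5) 562.061ms=12/7b +93.677ms=2/7b
Σ=2b of 2 (183bpm 2/4) — PASS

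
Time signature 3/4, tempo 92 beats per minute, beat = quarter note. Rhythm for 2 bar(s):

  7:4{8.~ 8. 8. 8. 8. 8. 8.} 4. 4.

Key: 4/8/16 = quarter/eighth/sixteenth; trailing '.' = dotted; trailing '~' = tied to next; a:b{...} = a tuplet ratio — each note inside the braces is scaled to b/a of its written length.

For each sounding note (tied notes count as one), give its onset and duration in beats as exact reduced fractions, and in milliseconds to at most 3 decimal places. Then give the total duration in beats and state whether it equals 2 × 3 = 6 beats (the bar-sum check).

1) 0.0ms=0b +559.006ms=6/7b
2) 559.006ms=6/7b +279.503ms=3/7b
3) 838.509ms=9/7b +279.503ms=3/7b
4) 1118.012ms=12/7b +279.503ms=3/7b
5) 1397.516ms=15/7b +279.503ms=3/7b
6) 1677.019ms=18/7b +279.503ms=3/7b
7) 1956.522ms=3b +978.261ms=3/2b
8) 2934.783ms=9/2b +978.261ms=3/2b
Σ=6b of 6 (92bpm 3/4) — PASS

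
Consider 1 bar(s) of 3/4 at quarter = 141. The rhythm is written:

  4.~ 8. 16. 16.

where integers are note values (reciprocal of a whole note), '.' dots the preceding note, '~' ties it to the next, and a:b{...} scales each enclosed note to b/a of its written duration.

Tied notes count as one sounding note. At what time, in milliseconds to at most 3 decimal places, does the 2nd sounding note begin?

note 2 onset = 9/4b = 957.447ms

1. 0.0ms @ 0 + 957.447ms (9/4)
2. 957.447ms @ 9/4 + 159.574ms (3/8)
3. 1117.021ms @ 21/8 + 159.574ms (3/8)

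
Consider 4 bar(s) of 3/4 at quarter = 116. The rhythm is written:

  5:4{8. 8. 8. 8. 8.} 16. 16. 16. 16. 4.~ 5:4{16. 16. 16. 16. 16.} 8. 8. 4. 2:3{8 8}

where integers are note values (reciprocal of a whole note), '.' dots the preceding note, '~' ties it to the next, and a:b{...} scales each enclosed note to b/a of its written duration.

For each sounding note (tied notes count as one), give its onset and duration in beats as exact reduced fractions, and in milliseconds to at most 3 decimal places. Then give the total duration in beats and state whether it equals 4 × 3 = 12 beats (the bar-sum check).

1) 0.0ms=0b +310.345ms=3/5b
2) 310.345ms=3/5b +310.345ms=3/5b
3) 620.69ms=6/5b +310.345ms=3/5b
4) 931.034ms=9/5b +310.345ms=3/5b
5) 1241.379ms=12/5b +310.345ms=3/5b
6) 1551.724ms=3b +193.966ms=3/8b
7) 1745.69ms=27/8b +193.966ms=3/8b
8) 1939.655ms=15/4b +193.966ms=3/8b
9) 2133.621ms=33/8b +193.966ms=3/8b
10) 2327.586ms=9/2b +931.034ms=9/5b
11) 3258.621ms=63/10b +155.172ms=3/10b
12) 3413.793ms=33/5b +155.172ms=3/10b
13) 3568.966ms=69/10b +155.172ms=3/10b
14) 3724.138ms=36/5b +155.172ms=3/10b
15) 3879.31ms=15/2b +387.931ms=3/4b
16) 4267.241ms=33/4b +387.931ms=3/4b
17) 4655.172ms=9b +775.862ms=3/2b
18) 5431.034ms=21/2b +387.931ms=3/4b
19) 5818.966ms=45/4b +387.931ms=3/4b
Σ=12b of 12 (116bpm 3/4) — PASS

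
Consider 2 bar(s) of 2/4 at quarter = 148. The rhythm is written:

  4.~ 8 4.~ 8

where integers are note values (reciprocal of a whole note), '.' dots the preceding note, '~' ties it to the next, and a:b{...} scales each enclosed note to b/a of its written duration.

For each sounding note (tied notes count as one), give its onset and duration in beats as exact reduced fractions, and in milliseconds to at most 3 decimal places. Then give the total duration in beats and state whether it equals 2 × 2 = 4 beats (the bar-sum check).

1) 0.0ms=0b +810.811ms=2b
2) 810.811ms=2b +810.811ms=2b
Σ=4b of 4 (148bpm 2/4) — PASS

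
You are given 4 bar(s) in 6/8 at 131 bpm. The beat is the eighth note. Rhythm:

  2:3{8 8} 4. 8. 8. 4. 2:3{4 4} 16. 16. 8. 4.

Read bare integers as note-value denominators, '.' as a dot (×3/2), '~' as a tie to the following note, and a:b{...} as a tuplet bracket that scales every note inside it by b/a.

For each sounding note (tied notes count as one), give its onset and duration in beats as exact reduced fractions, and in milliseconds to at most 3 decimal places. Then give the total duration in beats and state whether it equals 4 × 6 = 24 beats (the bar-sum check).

1) 0.0ms=0b +687.023ms=3/2b
2) 687.023ms=3/2b +687.023ms=3/2b
3) 1374.046ms=3b +1374.046ms=3b
4) 2748.092ms=6b +687.023ms=3/2b
5) 3435.115ms=15/2b +687.023ms=3/2b
6) 4122.137ms=9b +1374.046ms=3b
7) 5496.183ms=12b +1374.046ms=3b
8) 6870.229ms=15b +1374.046ms=3b
9) 8244.275ms=18b +343.511ms=3/4b
10) 8587.786ms=75/4b +343.511ms=3/4b
11) 8931.298ms=39/2b +687.023ms=3/2b
12) 9618.321ms=21b +1374.046ms=3b
Σ=24b of 24 (131bpm 6/8) — PASS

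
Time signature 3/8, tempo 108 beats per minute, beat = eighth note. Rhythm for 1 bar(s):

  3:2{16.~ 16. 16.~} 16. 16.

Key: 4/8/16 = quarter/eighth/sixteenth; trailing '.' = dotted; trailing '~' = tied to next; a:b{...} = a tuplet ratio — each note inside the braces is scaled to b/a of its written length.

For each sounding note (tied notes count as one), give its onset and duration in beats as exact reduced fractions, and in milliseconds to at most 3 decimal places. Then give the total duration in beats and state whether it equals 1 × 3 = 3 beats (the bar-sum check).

1) 0.0ms=0b +555.556ms=1b
2) 555.556ms=1b +694.444ms=5/4b
3) 1250.0ms=9/4b +416.667ms=3/4b
Σ=3b of 3 (108bpm 3/8) — PASS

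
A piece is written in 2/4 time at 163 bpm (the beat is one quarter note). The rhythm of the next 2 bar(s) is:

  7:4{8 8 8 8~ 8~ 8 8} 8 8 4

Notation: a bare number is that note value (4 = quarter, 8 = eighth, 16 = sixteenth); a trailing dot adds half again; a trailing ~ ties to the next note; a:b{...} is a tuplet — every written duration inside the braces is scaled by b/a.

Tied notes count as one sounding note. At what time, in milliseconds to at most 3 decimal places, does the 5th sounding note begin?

1. 0.0ms @ 0 + 105.171ms (2/7)
2. 105.171ms @ 2/7 + 105.171ms (2/7)
3. 210.342ms @ 4/7 + 105.171ms (2/7)
4. 315.513ms @ 6/7 + 315.513ms (6/7)
5. 631.025ms @ 12/7 + 105.171ms (2/7)
6. 736.196ms @ 2 + 184.049ms (1/2)
7. 920.245ms @ 5/2 + 184.049ms (1/2)
8. 1104.294ms @ 3 + 368.098ms (1)

note 5 onset = 12/7b = 631.025ms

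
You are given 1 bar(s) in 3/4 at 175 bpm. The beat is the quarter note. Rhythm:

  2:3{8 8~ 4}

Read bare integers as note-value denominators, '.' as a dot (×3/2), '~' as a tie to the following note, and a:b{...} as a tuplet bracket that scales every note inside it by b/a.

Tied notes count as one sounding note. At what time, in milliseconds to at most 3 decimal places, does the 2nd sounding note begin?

1. 0.0ms @ 0 + 257.143ms (3/4)
2. 257.143ms @ 3/4 + 771.429ms (9/4)

note 2 onset = 3/4b = 257.143ms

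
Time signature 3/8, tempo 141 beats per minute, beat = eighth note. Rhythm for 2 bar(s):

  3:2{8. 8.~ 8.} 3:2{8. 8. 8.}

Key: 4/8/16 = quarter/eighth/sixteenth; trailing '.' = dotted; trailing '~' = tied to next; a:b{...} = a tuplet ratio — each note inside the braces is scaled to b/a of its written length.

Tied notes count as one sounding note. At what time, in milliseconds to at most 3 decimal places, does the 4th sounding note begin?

1. 0.0ms @ 0 + 425.532ms (1)
2. 425.532ms @ 1 + 851.064ms (2)
3. 1276.596ms @ 3 + 425.532ms (1)
4. 1702.128ms @ 4 + 425.532ms (1)
5. 2127.66ms @ 5 + 425.532ms (1)

note 4 onset = 4b = 1702.128ms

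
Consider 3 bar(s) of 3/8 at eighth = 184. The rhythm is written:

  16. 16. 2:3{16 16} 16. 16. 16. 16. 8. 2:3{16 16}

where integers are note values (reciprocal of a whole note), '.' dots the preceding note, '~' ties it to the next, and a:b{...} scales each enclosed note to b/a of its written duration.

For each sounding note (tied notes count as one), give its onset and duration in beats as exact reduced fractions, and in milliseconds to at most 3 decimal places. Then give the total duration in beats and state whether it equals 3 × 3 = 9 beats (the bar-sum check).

1) 0.0ms=0b +244.565ms=3/4b
2) 244.565ms=3/4b +244.565ms=3/4b
3) 489.13ms=3/2b +244.565ms=3/4b
4) 733.696ms=9/4b +244.565ms=3/4b
5) 978.261ms=3b +244.565ms=3/4b
6) 1222.826ms=15/4b +244.565ms=3/4b
7) 1467.391ms=9/2b +244.565ms=3/4b
8) 1711.957ms=21/4b +244.565ms=3/4b
9) 1956.522ms=6b +489.13ms=3/2b
10) 2445.652ms=15/2b +244.565ms=3/4b
11) 2690.217ms=33/4b +244.565ms=3/4b
Σ=9b of 9 (184bpm 3/8) — PASS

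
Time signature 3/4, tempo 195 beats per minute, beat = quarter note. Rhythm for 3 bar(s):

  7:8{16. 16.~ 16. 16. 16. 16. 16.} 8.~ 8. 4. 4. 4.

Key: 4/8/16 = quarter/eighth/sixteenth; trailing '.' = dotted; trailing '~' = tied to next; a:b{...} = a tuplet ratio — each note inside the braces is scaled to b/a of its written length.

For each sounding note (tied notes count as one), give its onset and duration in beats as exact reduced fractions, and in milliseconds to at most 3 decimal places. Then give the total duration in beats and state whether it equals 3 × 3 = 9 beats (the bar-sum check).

1) 0.0ms=0b +131.868ms=3/7b
2) 131.868ms=3/7b +263.736ms=6/7b
3) 395.604ms=9/7b +131.868ms=3/7b
4) 527.473ms=12/7b +131.868ms=3/7b
5) 659.341ms=15/7b +131.868ms=3/7b
6) 791.209ms=18/7b +131.868ms=3/7b
7) 923.077ms=3b +461.538ms=3/2b
8) 1384.615ms=9/2b +461.538ms=3/2b
9) 1846.154ms=6b +461.538ms=3/2b
10) 2307.692ms=15/2b +461.538ms=3/2b
Σ=9b of 9 (195bpm 3/4) — PASS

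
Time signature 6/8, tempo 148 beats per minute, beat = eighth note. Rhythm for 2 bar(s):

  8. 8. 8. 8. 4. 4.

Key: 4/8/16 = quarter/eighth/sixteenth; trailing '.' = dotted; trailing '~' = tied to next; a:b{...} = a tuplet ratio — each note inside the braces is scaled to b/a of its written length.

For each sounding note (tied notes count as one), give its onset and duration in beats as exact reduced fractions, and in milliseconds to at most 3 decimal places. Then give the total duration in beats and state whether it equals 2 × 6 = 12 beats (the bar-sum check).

1) 0.0ms=0b +608.108ms=3/2b
2) 608.108ms=3/2b +608.108ms=3/2b
3) 1216.216ms=3b +608.108ms=3/2b
4) 1824.324ms=9/2b +608.108ms=3/2b
5) 2432.432ms=6b +1216.216ms=3b
6) 3648.649ms=9b +1216.216ms=3b
Σ=12b of 12 (148bpm 6/8) — PASS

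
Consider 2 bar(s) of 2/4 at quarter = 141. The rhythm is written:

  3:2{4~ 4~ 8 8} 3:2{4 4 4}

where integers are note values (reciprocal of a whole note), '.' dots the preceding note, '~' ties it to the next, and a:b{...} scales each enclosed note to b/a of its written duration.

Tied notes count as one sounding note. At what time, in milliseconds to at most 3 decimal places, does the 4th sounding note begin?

1. 0.0ms @ 0 + 709.22ms (5/3)
2. 709.22ms @ 5/3 + 141.844ms (1/3)
3. 851.064ms @ 2 + 283.688ms (2/3)
4. 1134.752ms @ 8/3 + 283.688ms (2/3)
5. 1418.44ms @ 10/3 + 283.688ms (2/3)

note 4 onset = 8/3b = 1134.752ms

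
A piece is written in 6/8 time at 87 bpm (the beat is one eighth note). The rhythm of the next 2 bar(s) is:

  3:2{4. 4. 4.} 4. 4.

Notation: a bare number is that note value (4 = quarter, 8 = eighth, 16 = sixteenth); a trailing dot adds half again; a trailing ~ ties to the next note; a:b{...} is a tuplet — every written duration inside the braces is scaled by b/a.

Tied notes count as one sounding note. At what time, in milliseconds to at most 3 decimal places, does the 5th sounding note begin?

note 5 onset = 9b = 6206.897ms

1. 0.0ms @ 0 + 1379.31ms (2)
2. 1379.31ms @ 2 + 1379.31ms (2)
3. 2758.621ms @ 4 + 1379.31ms (2)
4. 4137.931ms @ 6 + 2068.966ms (3)
5. 6206.897ms @ 9 + 2068.966ms (3)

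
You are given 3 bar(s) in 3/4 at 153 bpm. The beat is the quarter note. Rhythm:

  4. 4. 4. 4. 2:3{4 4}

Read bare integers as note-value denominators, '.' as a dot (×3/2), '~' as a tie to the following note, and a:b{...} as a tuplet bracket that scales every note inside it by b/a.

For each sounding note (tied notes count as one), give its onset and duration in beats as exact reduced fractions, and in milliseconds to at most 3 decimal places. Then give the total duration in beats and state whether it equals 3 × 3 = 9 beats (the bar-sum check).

1) 0.0ms=0b +588.235ms=3/2b
2) 588.235ms=3/2b +588.235ms=3/2b
3) 1176.471ms=3b +588.235ms=3/2b
4) 1764.706ms=9/2b +588.235ms=3/2b
5) 2352.941ms=6b +588.235ms=3/2b
6) 2941.176ms=15/2b +588.235ms=3/2b
Σ=9b of 9 (153bpm 3/4) — PASS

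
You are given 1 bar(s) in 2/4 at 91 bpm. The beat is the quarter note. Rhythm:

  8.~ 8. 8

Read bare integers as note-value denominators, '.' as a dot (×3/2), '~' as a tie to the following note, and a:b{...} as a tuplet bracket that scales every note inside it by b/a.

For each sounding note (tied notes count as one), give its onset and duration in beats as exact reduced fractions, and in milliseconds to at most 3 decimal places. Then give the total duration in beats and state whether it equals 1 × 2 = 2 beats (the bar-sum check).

1) 0.0ms=0b +989.011ms=3/2b
2) 989.011ms=3/2b +329.67ms=1/2b
Σ=2b of 2 (91bpm 2/4) — PASS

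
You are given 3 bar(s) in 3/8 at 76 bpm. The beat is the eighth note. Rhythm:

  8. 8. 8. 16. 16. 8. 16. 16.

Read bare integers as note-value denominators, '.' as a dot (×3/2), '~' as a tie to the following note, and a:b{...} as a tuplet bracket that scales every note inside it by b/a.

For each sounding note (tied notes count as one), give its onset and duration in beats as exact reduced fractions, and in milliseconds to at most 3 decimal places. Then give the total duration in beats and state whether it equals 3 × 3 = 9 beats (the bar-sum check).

1) 0.0ms=0b +1184.211ms=3/2b
2) 1184.211ms=3/2b +1184.211ms=3/2b
3) 2368.421ms=3b +1184.211ms=3/2b
4) 3552.632ms=9/2b +592.105ms=3/4b
5) 4144.737ms=21/4b +592.105ms=3/4b
6) 4736.842ms=6b +1184.211ms=3/2b
7) 5921.053ms=15/2b +592.105ms=3/4b
8) 6513.158ms=33/4b +592.105ms=3/4b
Σ=9b of 9 (76bpm 3/8) — PASS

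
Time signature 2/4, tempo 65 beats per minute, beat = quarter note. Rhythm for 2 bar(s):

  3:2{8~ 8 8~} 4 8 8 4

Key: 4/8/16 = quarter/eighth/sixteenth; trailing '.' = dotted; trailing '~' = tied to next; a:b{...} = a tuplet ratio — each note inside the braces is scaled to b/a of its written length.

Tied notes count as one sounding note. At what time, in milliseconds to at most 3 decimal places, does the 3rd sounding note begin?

note 3 onset = 2b = 1846.154ms

1. 0.0ms @ 0 + 615.385ms (2/3)
2. 615.385ms @ 2/3 + 1230.769ms (4/3)
3. 1846.154ms @ 2 + 461.538ms (1/2)
4. 2307.692ms @ 5/2 + 461.538ms (1/2)
5. 2769.231ms @ 3 + 923.077ms (1)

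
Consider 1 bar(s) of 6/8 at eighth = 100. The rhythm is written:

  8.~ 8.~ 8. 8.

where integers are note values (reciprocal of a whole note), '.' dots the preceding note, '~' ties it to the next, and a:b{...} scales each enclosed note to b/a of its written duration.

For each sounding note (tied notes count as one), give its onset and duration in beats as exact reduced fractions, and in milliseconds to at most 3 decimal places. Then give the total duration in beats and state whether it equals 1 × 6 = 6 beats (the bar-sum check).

1) 0.0ms=0b +2700.0ms=9/2b
2) 2700.0ms=9/2b +900.0ms=3/2b
Σ=6b of 6 (100bpm 6/8) — PASS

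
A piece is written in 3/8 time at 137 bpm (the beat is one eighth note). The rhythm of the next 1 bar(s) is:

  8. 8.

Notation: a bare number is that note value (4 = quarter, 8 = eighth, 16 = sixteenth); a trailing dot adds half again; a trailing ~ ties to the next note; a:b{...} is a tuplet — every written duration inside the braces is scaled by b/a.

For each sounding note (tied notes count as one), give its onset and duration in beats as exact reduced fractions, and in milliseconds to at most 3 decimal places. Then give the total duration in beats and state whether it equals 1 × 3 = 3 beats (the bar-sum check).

1) 0.0ms=0b +656.934ms=3/2b
2) 656.934ms=3/2b +656.934ms=3/2b
Σ=3b of 3 (137bpm 3/8) — PASS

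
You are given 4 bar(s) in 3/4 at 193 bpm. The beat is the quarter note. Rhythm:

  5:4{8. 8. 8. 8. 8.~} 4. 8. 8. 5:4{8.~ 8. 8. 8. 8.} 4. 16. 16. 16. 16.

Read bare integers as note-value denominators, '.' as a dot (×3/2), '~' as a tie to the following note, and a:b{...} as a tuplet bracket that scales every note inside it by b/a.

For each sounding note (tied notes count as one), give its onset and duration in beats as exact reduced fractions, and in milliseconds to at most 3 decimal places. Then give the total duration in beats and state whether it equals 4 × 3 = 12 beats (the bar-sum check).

1) 0.0ms=0b +186.528ms=3/5b
2) 186.528ms=3/5b +186.528ms=3/5b
3) 373.057ms=6/5b +186.528ms=3/5b
4) 559.585ms=9/5b +186.528ms=3/5b
5) 746.114ms=12/5b +652.85ms=21/10b
6) 1398.964ms=9/2b +233.161ms=3/4b
7) 1632.124ms=21/4b +233.161ms=3/4b
8) 1865.285ms=6b +373.057ms=6/5b
9) 2238.342ms=36/5b +186.528ms=3/5b
10) 2424.87ms=39/5b +186.528ms=3/5b
11) 2611.399ms=42/5b +186.528ms=3/5b
12) 2797.927ms=9b +466.321ms=3/2b
13) 3264.249ms=21/2b +116.58ms=3/8b
14) 3380.829ms=87/8b +116.58ms=3/8b
15) 3497.409ms=45/4b +116.58ms=3/8b
16) 3613.99ms=93/8b +116.58ms=3/8b
Σ=12b of 12 (193bpm 3/4) — PASS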